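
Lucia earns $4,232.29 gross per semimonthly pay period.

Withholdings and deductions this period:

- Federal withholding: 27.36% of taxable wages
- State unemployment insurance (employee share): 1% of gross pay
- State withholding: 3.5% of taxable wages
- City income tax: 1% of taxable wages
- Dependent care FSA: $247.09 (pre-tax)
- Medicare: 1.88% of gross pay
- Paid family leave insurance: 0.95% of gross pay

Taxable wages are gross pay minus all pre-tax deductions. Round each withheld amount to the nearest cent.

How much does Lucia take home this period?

Dependent care FSA: $247.09
Taxable wages = $4,232.29 − $247.09 = $3,985.20
State withholding: $3,985.20 × 0.035 = $139.48
Federal withholding: $3,985.20 × 0.2736 = $1,090.35
City income tax: $3,985.20 × 0.01 = $39.85
State unemployment insurance (employee share): $4,232.29 × 0.01 = $42.32
Medicare: $4,232.29 × 0.0188 = $79.57
Paid family leave insurance: $4,232.29 × 0.0095 = $40.21
Total deductions = $247.09 + $139.48 + $1,090.35 + $39.85 + $42.32 + $79.57 + $40.21 = $1,678.87
Net pay = $4,232.29 − $1,678.87 = $2,553.42

$2,553.42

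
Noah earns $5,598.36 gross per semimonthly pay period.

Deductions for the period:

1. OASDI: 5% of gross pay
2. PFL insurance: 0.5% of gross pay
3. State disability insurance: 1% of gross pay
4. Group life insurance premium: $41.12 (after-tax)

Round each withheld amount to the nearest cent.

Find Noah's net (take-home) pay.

$5,193.35

State disability insurance: $5,598.36 × 0.01 = $55.98
PFL insurance: $5,598.36 × 0.005 = $27.99
OASDI: $5,598.36 × 0.05 = $279.92
Group life insurance premium: $41.12
Total deductions = $55.98 + $27.99 + $279.92 + $41.12 = $405.01
Net pay = $5,598.36 − $405.01 = $5,193.35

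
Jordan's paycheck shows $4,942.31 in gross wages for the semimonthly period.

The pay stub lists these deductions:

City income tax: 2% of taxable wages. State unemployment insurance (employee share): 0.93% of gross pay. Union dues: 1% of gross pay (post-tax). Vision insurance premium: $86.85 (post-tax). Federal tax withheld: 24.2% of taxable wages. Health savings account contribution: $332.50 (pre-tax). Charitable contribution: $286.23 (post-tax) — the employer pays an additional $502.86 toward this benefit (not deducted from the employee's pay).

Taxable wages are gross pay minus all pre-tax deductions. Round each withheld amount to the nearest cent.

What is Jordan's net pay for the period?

$2,933.58

Health savings account contribution: $332.50
Taxable wages = $4,942.31 − $332.50 = $4,609.81
City income tax: $4,609.81 × 0.02 = $92.20
Federal tax withheld: $4,609.81 × 0.242 = $1,115.57
State unemployment insurance (employee share): $4,942.31 × 0.0093 = $45.96
Union dues: $4,942.31 × 0.01 = $49.42
Charitable contribution: $286.23
Vision insurance premium: $86.85
(Employer's $502.86 toward charitable contribution is not withheld from the employee.)
Total deductions = $332.50 + $92.20 + $1,115.57 + $45.96 + $49.42 + $286.23 + $86.85 = $2,008.73
Net pay = $4,942.31 − $2,008.73 = $2,933.58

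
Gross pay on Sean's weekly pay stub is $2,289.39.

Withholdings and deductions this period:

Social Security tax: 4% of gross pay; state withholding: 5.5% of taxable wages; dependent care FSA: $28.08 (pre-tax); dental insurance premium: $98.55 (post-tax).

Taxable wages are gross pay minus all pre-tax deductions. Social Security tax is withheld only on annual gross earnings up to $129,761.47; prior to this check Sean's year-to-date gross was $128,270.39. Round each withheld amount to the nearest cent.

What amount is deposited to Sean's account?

$1,978.75

Dependent care FSA: $28.08
Taxable wages = $2,289.39 − $28.08 = $2,261.31
State withholding: $2,261.31 × 0.055 = $124.37
Social Security tax: only $129,761.47 − $128,270.39 = $1,491.08 of this check is subject → $1,491.08 × 0.04 = $59.64
Dental insurance premium: $98.55
Total deductions = $28.08 + $124.37 + $59.64 + $98.55 = $310.64
Net pay = $2,289.39 − $310.64 = $1,978.75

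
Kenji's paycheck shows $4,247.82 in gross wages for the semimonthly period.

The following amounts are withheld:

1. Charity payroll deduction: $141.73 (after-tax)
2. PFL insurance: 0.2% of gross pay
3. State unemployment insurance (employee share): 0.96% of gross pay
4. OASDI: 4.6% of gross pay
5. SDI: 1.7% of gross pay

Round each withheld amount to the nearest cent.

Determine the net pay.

SDI: $4,247.82 × 0.017 = $72.21
State unemployment insurance (employee share): $4,247.82 × 0.0096 = $40.78
PFL insurance: $4,247.82 × 0.002 = $8.50
OASDI: $4,247.82 × 0.046 = $195.40
Charity payroll deduction: $141.73
Total deductions = $72.21 + $40.78 + $8.50 + $195.40 + $141.73 = $458.62
Net pay = $4,247.82 − $458.62 = $3,789.20

$3,789.20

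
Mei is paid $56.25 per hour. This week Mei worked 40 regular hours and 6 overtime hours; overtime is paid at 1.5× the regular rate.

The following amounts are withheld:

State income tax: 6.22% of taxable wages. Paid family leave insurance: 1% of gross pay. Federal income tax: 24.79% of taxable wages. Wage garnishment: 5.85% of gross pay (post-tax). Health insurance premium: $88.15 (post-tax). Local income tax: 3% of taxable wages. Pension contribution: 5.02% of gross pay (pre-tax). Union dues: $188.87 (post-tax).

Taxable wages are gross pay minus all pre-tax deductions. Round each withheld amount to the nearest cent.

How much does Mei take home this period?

$1261.73

Regular pay: 40 × $56.25 = $2250.00
Overtime pay: 6 × $56.25 × 1.5 = $506.25
Gross pay = $2250.00 + $506.25 = $2756.25
Pension contribution: $2756.25 × 0.0502 = $138.36
Taxable wages = $2756.25 − $138.36 = $2617.89
State income tax: $2617.89 × 0.0622 = $162.83
Local income tax: $2617.89 × 0.03 = $78.54
Federal income tax: $2617.89 × 0.2479 = $648.97
Paid family leave insurance: $2756.25 × 0.01 = $27.56
Union dues: $188.87
Wage garnishment: $2756.25 × 0.0585 = $161.24
Health insurance premium: $88.15
Total deductions = $138.36 + $162.83 + $78.54 + $648.97 + $27.56 + $188.87 + $161.24 + $88.15 = $1494.52
Net pay = $2756.25 − $1494.52 = $1261.73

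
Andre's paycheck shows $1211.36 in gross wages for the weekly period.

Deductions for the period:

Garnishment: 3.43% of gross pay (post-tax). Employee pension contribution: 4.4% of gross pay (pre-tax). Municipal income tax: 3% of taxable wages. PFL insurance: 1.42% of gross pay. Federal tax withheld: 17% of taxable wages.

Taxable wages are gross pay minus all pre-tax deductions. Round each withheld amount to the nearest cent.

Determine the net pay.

Employee pension contribution: $1211.36 × 0.044 = $53.30
Taxable wages = $1211.36 − $53.30 = $1158.06
Municipal income tax: $1158.06 × 0.03 = $34.74
Federal tax withheld: $1158.06 × 0.17 = $196.87
PFL insurance: $1211.36 × 0.0142 = $17.20
Garnishment: $1211.36 × 0.0343 = $41.55
Total deductions = $53.30 + $34.74 + $196.87 + $17.20 + $41.55 = $343.66
Net pay = $1211.36 − $343.66 = $867.70

$867.70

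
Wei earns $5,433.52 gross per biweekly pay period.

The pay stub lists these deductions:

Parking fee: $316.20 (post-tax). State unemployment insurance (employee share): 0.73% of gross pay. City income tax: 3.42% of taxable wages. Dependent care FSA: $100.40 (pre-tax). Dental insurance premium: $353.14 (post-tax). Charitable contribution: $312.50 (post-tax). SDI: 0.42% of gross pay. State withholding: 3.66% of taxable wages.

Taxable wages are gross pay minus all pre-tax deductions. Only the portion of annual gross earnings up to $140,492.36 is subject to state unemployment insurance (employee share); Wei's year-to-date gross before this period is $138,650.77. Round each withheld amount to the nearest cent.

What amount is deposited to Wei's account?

$3,937.44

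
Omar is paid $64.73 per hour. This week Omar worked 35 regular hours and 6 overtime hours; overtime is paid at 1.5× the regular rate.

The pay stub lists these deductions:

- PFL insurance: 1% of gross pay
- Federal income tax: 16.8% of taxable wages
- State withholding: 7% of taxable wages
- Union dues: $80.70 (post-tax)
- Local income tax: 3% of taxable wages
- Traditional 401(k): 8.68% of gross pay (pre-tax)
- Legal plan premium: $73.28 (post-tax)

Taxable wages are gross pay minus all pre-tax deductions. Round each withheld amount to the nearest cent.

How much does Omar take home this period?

$1721.40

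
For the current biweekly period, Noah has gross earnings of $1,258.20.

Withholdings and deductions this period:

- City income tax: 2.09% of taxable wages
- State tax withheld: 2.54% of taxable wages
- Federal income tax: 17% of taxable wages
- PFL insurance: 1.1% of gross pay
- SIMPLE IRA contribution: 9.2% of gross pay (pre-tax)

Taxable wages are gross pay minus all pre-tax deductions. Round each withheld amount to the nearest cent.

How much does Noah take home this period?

$881.49

SIMPLE IRA contribution: $1,258.20 × 0.092 = $115.75
Taxable wages = $1,258.20 − $115.75 = $1,142.45
Federal income tax: $1,142.45 × 0.17 = $194.22
City income tax: $1,142.45 × 0.0209 = $23.88
State tax withheld: $1,142.45 × 0.0254 = $29.02
PFL insurance: $1,258.20 × 0.011 = $13.84
Total deductions = $115.75 + $194.22 + $23.88 + $29.02 + $13.84 = $376.71
Net pay = $1,258.20 − $376.71 = $881.49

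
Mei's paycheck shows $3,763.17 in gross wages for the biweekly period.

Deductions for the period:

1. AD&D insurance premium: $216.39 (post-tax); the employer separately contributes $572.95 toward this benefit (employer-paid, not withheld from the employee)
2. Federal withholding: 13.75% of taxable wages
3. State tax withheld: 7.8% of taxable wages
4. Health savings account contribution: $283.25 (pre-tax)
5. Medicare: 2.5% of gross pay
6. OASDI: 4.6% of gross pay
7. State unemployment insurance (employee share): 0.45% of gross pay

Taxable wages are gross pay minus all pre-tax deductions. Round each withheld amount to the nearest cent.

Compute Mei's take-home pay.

$2,229.49

Health savings account contribution: $283.25
Taxable wages = $3,763.17 − $283.25 = $3,479.92
State tax withheld: $3,479.92 × 0.078 = $271.43
Federal withholding: $3,479.92 × 0.1375 = $478.49
State unemployment insurance (employee share): $3,763.17 × 0.0045 = $16.93
OASDI: $3,763.17 × 0.046 = $173.11
Medicare: $3,763.17 × 0.025 = $94.08
AD&D insurance premium: $216.39
(Employer's $572.95 toward AD&D insurance premium is not withheld from the employee.)
Total deductions = $283.25 + $271.43 + $478.49 + $16.93 + $173.11 + $94.08 + $216.39 = $1,533.68
Net pay = $3,763.17 − $1,533.68 = $2,229.49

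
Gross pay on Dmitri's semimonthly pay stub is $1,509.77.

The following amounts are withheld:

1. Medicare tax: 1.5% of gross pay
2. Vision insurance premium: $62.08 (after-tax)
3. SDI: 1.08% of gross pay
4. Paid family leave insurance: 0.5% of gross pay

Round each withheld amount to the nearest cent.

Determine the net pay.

Paid family leave insurance: $1,509.77 × 0.005 = $7.55
SDI: $1,509.77 × 0.0108 = $16.31
Medicare tax: $1,509.77 × 0.015 = $22.65
Vision insurance premium: $62.08
Total deductions = $7.55 + $16.31 + $22.65 + $62.08 = $108.59
Net pay = $1,509.77 − $108.59 = $1,401.18

$1,401.18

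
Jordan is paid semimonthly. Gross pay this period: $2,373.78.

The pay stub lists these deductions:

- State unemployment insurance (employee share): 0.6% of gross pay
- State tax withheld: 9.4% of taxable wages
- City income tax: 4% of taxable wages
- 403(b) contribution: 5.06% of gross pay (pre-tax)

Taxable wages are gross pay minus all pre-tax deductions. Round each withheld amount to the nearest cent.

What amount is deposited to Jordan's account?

403(b) contribution: $2,373.78 × 0.0506 = $120.11
Taxable wages = $2,373.78 − $120.11 = $2,253.67
City income tax: $2,253.67 × 0.04 = $90.15
State tax withheld: $2,253.67 × 0.094 = $211.84
State unemployment insurance (employee share): $2,373.78 × 0.006 = $14.24
Total deductions = $120.11 + $90.15 + $211.84 + $14.24 = $436.34
Net pay = $2,373.78 − $436.34 = $1,937.44

$1,937.44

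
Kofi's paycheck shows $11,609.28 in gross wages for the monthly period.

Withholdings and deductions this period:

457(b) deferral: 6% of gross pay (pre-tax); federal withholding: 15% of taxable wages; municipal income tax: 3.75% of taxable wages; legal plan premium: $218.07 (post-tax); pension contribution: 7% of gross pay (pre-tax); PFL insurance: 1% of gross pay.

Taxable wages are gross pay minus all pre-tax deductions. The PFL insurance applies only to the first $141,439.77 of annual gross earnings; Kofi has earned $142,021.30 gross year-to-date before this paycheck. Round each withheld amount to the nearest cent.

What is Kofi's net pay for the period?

457(b) deferral: $11,609.28 × 0.06 = $696.56
Pension contribution: $11,609.28 × 0.07 = $812.65
Pre-tax total = $696.56 + $812.65 = $1,509.21
Taxable wages = $11,609.28 − $1,509.21 = $10,100.07
Municipal income tax: $10,100.07 × 0.0375 = $378.75
Federal withholding: $10,100.07 × 0.15 = $1,515.01
PFL insurance: annual cap $141,439.77 already reached (YTD $142,021.30), so $0.00
Legal plan premium: $218.07
Total deductions = $696.56 + $812.65 + $378.75 + $1,515.01 + $0.00 + $218.07 = $3,621.04
Net pay = $11,609.28 − $3,621.04 = $7,988.24

$7,988.24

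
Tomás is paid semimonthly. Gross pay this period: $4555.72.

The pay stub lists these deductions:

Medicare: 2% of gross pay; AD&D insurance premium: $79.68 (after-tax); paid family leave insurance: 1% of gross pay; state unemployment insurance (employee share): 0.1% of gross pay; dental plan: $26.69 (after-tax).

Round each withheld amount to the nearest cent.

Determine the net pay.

State unemployment insurance (employee share): $4555.72 × 0.001 = $4.56
Medicare: $4555.72 × 0.02 = $91.11
Paid family leave insurance: $4555.72 × 0.01 = $45.56
Dental plan: $26.69
AD&D insurance premium: $79.68
Total deductions = $4.56 + $91.11 + $45.56 + $26.69 + $79.68 = $247.60
Net pay = $4555.72 − $247.60 = $4308.12

$4308.12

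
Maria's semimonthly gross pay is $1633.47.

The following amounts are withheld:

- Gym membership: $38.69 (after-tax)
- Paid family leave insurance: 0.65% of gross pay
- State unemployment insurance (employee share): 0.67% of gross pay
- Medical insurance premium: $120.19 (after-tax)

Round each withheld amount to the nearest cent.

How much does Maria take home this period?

State unemployment insurance (employee share): $1633.47 × 0.0067 = $10.94
Paid family leave insurance: $1633.47 × 0.0065 = $10.62
Gym membership: $38.69
Medical insurance premium: $120.19
Total deductions = $10.94 + $10.62 + $38.69 + $120.19 = $180.44
Net pay = $1633.47 − $180.44 = $1453.03

$1453.03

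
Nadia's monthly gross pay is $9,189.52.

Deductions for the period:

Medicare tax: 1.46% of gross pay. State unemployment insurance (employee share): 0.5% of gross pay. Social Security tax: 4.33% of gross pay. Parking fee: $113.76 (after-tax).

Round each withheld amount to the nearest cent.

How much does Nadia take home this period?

Medicare tax: $9,189.52 × 0.0146 = $134.17
State unemployment insurance (employee share): $9,189.52 × 0.005 = $45.95
Social Security tax: $9,189.52 × 0.0433 = $397.91
Parking fee: $113.76
Total deductions = $134.17 + $45.95 + $397.91 + $113.76 = $691.79
Net pay = $9,189.52 − $691.79 = $8,497.73

$8,497.73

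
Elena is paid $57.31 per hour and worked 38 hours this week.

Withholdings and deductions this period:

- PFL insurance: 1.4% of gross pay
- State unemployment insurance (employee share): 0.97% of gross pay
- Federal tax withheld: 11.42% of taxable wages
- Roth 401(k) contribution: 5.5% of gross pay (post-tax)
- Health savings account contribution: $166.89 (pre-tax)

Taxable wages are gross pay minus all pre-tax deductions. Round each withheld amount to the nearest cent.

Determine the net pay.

$1609.86

Gross pay: 38 × $57.31 = $2177.78
Health savings account contribution: $166.89
Taxable wages = $2177.78 − $166.89 = $2010.89
Federal tax withheld: $2010.89 × 0.1142 = $229.64
PFL insurance: $2177.78 × 0.014 = $30.49
State unemployment insurance (employee share): $2177.78 × 0.0097 = $21.12
Roth 401(k) contribution: $2177.78 × 0.055 = $119.78
Total deductions = $166.89 + $229.64 + $30.49 + $21.12 + $119.78 = $567.92
Net pay = $2177.78 − $567.92 = $1609.86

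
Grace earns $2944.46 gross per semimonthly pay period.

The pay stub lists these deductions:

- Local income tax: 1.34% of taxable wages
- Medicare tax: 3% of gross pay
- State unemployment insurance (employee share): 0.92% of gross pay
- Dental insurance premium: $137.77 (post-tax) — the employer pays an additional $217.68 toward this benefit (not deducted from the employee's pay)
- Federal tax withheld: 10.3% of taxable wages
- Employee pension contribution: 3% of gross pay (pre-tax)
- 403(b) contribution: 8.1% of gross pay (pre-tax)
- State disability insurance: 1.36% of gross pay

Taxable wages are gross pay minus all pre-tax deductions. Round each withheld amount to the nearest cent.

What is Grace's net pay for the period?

$2019.70

Employee pension contribution: $2944.46 × 0.03 = $88.33
403(b) contribution: $2944.46 × 0.081 = $238.50
Pre-tax total = $88.33 + $238.50 = $326.83
Taxable wages = $2944.46 − $326.83 = $2617.63
Federal tax withheld: $2617.63 × 0.103 = $269.62
Local income tax: $2617.63 × 0.0134 = $35.08
State unemployment insurance (employee share): $2944.46 × 0.0092 = $27.09
State disability insurance: $2944.46 × 0.0136 = $40.04
Medicare tax: $2944.46 × 0.03 = $88.33
Dental insurance premium: $137.77
(Employer's $217.68 toward dental insurance premium is not withheld from the employee.)
Total deductions = $88.33 + $238.50 + $269.62 + $35.08 + $27.09 + $40.04 + $88.33 + $137.77 = $924.76
Net pay = $2944.46 − $924.76 = $2019.70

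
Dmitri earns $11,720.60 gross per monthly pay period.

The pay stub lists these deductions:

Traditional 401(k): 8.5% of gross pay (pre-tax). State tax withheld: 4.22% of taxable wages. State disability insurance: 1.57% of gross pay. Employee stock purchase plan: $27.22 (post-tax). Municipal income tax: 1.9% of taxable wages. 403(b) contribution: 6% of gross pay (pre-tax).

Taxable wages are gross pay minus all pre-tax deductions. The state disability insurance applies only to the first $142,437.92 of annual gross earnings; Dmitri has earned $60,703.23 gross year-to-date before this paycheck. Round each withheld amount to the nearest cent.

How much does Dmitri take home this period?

$9,196.59

Traditional 401(k): $11,720.60 × 0.085 = $996.25
403(b) contribution: $11,720.60 × 0.06 = $703.24
Pre-tax total = $996.25 + $703.24 = $1,699.49
Taxable wages = $11,720.60 − $1,699.49 = $10,021.11
State tax withheld: $10,021.11 × 0.0422 = $422.89
Municipal income tax: $10,021.11 × 0.019 = $190.40
State disability insurance: cap not yet reached, full $11,720.60 is subject → $11,720.60 × 0.0157 = $184.01
Employee stock purchase plan: $27.22
Total deductions = $996.25 + $703.24 + $422.89 + $190.40 + $184.01 + $27.22 = $2,524.01
Net pay = $11,720.60 − $2,524.01 = $9,196.59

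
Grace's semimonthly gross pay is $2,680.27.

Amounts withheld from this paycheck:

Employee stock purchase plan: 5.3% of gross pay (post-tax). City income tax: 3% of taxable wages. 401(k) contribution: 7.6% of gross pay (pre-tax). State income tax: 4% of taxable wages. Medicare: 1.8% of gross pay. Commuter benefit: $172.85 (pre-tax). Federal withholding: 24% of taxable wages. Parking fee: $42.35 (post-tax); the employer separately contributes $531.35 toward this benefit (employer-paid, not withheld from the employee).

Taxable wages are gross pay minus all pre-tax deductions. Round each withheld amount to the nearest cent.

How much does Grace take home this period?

$1,356.93

Commuter benefit: $172.85
401(k) contribution: $2,680.27 × 0.076 = $203.70
Pre-tax total = $172.85 + $203.70 = $376.55
Taxable wages = $2,680.27 − $376.55 = $2,303.72
State income tax: $2,303.72 × 0.04 = $92.15
Federal withholding: $2,303.72 × 0.24 = $552.89
City income tax: $2,303.72 × 0.03 = $69.11
Medicare: $2,680.27 × 0.018 = $48.24
Employee stock purchase plan: $2,680.27 × 0.053 = $142.05
Parking fee: $42.35
(Employer's $531.35 toward parking fee is not withheld from the employee.)
Total deductions = $172.85 + $203.70 + $92.15 + $552.89 + $69.11 + $48.24 + $142.05 + $42.35 = $1,323.34
Net pay = $2,680.27 − $1,323.34 = $1,356.93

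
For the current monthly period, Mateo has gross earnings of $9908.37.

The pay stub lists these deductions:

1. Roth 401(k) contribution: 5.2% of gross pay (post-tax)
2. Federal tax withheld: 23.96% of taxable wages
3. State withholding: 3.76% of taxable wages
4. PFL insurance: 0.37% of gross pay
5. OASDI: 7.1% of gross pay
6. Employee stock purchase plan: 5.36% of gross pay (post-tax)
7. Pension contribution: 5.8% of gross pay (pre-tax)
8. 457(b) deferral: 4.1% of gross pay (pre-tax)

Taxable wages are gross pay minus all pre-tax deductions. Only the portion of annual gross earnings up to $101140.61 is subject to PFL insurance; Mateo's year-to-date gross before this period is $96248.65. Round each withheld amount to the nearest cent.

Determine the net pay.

$4684.84

457(b) deferral: $9908.37 × 0.041 = $406.24
Pension contribution: $9908.37 × 0.058 = $574.69
Pre-tax total = $406.24 + $574.69 = $980.93
Taxable wages = $9908.37 − $980.93 = $8927.44
State withholding: $8927.44 × 0.0376 = $335.67
Federal tax withheld: $8927.44 × 0.2396 = $2139.01
PFL insurance: only $101140.61 − $96248.65 = $4891.96 of this check is subject → $4891.96 × 0.0037 = $18.10
OASDI: $9908.37 × 0.071 = $703.49
Roth 401(k) contribution: $9908.37 × 0.052 = $515.24
Employee stock purchase plan: $9908.37 × 0.0536 = $531.09
Total deductions = $406.24 + $574.69 + $335.67 + $2139.01 + $18.10 + $703.49 + $515.24 + $531.09 = $5223.53
Net pay = $9908.37 − $5223.53 = $4684.84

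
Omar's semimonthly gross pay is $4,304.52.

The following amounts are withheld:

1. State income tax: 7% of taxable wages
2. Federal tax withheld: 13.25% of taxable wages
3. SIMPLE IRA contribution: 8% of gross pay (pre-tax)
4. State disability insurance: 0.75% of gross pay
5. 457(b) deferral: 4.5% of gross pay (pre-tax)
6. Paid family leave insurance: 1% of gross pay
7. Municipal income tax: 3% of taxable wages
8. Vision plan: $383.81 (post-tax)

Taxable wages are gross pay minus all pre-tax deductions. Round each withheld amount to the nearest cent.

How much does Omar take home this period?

457(b) deferral: $4,304.52 × 0.045 = $193.70
SIMPLE IRA contribution: $4,304.52 × 0.08 = $344.36
Pre-tax total = $193.70 + $344.36 = $538.06
Taxable wages = $4,304.52 − $538.06 = $3,766.46
State income tax: $3,766.46 × 0.07 = $263.65
Municipal income tax: $3,766.46 × 0.03 = $112.99
Federal tax withheld: $3,766.46 × 0.1325 = $499.06
State disability insurance: $4,304.52 × 0.0075 = $32.28
Paid family leave insurance: $4,304.52 × 0.01 = $43.05
Vision plan: $383.81
Total deductions = $193.70 + $344.36 + $263.65 + $112.99 + $499.06 + $32.28 + $43.05 + $383.81 = $1,872.90
Net pay = $4,304.52 − $1,872.90 = $2,431.62

$2,431.62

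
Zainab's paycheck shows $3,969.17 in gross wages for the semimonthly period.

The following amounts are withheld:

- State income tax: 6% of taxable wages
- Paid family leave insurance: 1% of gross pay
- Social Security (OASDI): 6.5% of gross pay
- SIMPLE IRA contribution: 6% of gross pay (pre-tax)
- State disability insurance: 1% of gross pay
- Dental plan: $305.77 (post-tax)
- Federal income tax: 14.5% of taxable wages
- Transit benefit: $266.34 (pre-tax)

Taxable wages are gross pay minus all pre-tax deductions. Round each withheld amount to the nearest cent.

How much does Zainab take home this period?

Transit benefit: $266.34
SIMPLE IRA contribution: $3,969.17 × 0.06 = $238.15
Pre-tax total = $266.34 + $238.15 = $504.49
Taxable wages = $3,969.17 − $504.49 = $3,464.68
Federal income tax: $3,464.68 × 0.145 = $502.38
State income tax: $3,464.68 × 0.06 = $207.88
Social Security (OASDI): $3,969.17 × 0.065 = $258.00
State disability insurance: $3,969.17 × 0.01 = $39.69
Paid family leave insurance: $3,969.17 × 0.01 = $39.69
Dental plan: $305.77
Total deductions = $266.34 + $238.15 + $502.38 + $207.88 + $258.00 + $39.69 + $39.69 + $305.77 = $1,857.90
Net pay = $3,969.17 − $1,857.90 = $2,111.27

$2,111.27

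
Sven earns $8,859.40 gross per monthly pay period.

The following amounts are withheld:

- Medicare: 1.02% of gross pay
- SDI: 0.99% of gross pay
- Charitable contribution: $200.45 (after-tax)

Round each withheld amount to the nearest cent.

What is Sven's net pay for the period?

Medicare: $8,859.40 × 0.0102 = $90.37
SDI: $8,859.40 × 0.0099 = $87.71
Charitable contribution: $200.45
Total deductions = $90.37 + $87.71 + $200.45 = $378.53
Net pay = $8,859.40 − $378.53 = $8,480.87

$8,480.87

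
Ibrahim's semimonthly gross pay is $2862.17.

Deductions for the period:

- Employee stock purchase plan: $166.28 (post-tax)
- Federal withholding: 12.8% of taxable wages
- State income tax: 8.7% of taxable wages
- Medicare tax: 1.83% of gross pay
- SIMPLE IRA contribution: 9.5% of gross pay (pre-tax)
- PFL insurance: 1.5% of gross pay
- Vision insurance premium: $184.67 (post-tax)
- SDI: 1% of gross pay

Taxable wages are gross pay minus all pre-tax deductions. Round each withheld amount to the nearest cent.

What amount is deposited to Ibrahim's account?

$1558.48

SIMPLE IRA contribution: $2862.17 × 0.095 = $271.91
Taxable wages = $2862.17 − $271.91 = $2590.26
State income tax: $2590.26 × 0.087 = $225.35
Federal withholding: $2590.26 × 0.128 = $331.55
Medicare tax: $2862.17 × 0.0183 = $52.38
PFL insurance: $2862.17 × 0.015 = $42.93
SDI: $2862.17 × 0.01 = $28.62
Employee stock purchase plan: $166.28
Vision insurance premium: $184.67
Total deductions = $271.91 + $225.35 + $331.55 + $52.38 + $42.93 + $28.62 + $166.28 + $184.67 = $1303.69
Net pay = $2862.17 − $1303.69 = $1558.48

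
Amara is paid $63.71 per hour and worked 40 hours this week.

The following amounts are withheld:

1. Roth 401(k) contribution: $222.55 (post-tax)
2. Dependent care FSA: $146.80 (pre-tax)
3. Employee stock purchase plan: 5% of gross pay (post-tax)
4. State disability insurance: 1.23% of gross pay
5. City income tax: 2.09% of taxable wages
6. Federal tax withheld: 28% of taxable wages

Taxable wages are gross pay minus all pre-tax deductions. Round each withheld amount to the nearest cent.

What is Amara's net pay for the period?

Gross pay: 40 × $63.71 = $2,548.40
Dependent care FSA: $146.80
Taxable wages = $2,548.40 − $146.80 = $2,401.60
City income tax: $2,401.60 × 0.0209 = $50.19
Federal tax withheld: $2,401.60 × 0.28 = $672.45
State disability insurance: $2,548.40 × 0.0123 = $31.35
Employee stock purchase plan: $2,548.40 × 0.05 = $127.42
Roth 401(k) contribution: $222.55
Total deductions = $146.80 + $50.19 + $672.45 + $31.35 + $127.42 + $222.55 = $1,250.76
Net pay = $2,548.40 − $1,250.76 = $1,297.64

$1,297.64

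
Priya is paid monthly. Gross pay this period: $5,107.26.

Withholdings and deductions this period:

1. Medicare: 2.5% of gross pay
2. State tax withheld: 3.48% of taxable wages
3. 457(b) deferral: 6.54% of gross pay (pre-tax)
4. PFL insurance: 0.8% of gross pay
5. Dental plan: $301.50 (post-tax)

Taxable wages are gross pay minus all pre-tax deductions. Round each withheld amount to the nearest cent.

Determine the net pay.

$4,137.10

457(b) deferral: $5,107.26 × 0.0654 = $334.01
Taxable wages = $5,107.26 − $334.01 = $4,773.25
State tax withheld: $4,773.25 × 0.0348 = $166.11
Medicare: $5,107.26 × 0.025 = $127.68
PFL insurance: $5,107.26 × 0.008 = $40.86
Dental plan: $301.50
Total deductions = $334.01 + $166.11 + $127.68 + $40.86 + $301.50 = $970.16
Net pay = $5,107.26 − $970.16 = $4,137.10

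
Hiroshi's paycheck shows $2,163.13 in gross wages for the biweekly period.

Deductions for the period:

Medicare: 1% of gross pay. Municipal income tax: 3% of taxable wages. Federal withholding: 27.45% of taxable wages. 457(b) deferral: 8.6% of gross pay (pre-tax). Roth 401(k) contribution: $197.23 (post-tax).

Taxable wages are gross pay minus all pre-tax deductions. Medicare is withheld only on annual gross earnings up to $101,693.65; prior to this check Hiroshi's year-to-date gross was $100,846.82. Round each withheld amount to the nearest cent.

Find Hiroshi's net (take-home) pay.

457(b) deferral: $2,163.13 × 0.086 = $186.03
Taxable wages = $2,163.13 − $186.03 = $1,977.10
Federal withholding: $1,977.10 × 0.2745 = $542.71
Municipal income tax: $1,977.10 × 0.03 = $59.31
Medicare: only $101,693.65 − $100,846.82 = $846.83 of this check is subject → $846.83 × 0.01 = $8.47
Roth 401(k) contribution: $197.23
Total deductions = $186.03 + $542.71 + $59.31 + $8.47 + $197.23 = $993.75
Net pay = $2,163.13 − $993.75 = $1,169.38

$1,169.38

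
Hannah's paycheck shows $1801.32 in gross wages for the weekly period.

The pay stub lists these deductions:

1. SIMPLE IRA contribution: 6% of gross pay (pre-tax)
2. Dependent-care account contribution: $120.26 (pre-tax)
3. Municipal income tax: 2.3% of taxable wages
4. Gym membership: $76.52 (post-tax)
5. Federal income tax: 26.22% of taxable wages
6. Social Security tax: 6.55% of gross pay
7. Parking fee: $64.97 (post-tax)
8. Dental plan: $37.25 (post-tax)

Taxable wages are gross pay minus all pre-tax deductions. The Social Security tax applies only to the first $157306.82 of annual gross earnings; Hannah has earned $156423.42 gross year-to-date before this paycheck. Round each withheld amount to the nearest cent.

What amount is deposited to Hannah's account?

$887.76

SIMPLE IRA contribution: $1801.32 × 0.06 = $108.08
Dependent-care account contribution: $120.26
Pre-tax total = $108.08 + $120.26 = $228.34
Taxable wages = $1801.32 − $228.34 = $1572.98
Municipal income tax: $1572.98 × 0.023 = $36.18
Federal income tax: $1572.98 × 0.2622 = $412.44
Social Security tax: only $157306.82 − $156423.42 = $883.40 of this check is subject → $883.40 × 0.0655 = $57.86
Gym membership: $76.52
Dental plan: $37.25
Parking fee: $64.97
Total deductions = $108.08 + $120.26 + $36.18 + $412.44 + $57.86 + $76.52 + $37.25 + $64.97 = $913.56
Net pay = $1801.32 − $913.56 = $887.76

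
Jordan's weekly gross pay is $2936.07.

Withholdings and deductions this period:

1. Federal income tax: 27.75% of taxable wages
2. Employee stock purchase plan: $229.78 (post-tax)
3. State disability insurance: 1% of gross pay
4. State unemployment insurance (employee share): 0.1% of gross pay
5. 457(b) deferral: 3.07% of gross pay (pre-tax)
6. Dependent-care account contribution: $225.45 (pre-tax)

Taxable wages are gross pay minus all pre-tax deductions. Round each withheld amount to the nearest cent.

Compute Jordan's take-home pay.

$1631.22

457(b) deferral: $2936.07 × 0.0307 = $90.14
Dependent-care account contribution: $225.45
Pre-tax total = $90.14 + $225.45 = $315.59
Taxable wages = $2936.07 − $315.59 = $2620.48
Federal income tax: $2620.48 × 0.2775 = $727.18
State disability insurance: $2936.07 × 0.01 = $29.36
State unemployment insurance (employee share): $2936.07 × 0.001 = $2.94
Employee stock purchase plan: $229.78
Total deductions = $90.14 + $225.45 + $727.18 + $29.36 + $2.94 + $229.78 = $1304.85
Net pay = $2936.07 − $1304.85 = $1631.22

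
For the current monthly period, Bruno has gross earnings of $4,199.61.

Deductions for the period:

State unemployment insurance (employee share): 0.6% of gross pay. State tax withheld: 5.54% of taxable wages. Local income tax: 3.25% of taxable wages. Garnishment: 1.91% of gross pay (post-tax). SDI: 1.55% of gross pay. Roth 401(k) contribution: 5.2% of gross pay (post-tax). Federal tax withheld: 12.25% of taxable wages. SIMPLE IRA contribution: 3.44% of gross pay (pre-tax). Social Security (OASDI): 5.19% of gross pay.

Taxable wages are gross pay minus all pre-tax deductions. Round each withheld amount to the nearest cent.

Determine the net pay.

SIMPLE IRA contribution: $4,199.61 × 0.0344 = $144.47
Taxable wages = $4,199.61 − $144.47 = $4,055.14
Federal tax withheld: $4,055.14 × 0.1225 = $496.75
State tax withheld: $4,055.14 × 0.0554 = $224.65
Local income tax: $4,055.14 × 0.0325 = $131.79
State unemployment insurance (employee share): $4,199.61 × 0.006 = $25.20
SDI: $4,199.61 × 0.0155 = $65.09
Social Security (OASDI): $4,199.61 × 0.0519 = $217.96
Garnishment: $4,199.61 × 0.0191 = $80.21
Roth 401(k) contribution: $4,199.61 × 0.052 = $218.38
Total deductions = $144.47 + $496.75 + $224.65 + $131.79 + $25.20 + $65.09 + $217.96 + $80.21 + $218.38 = $1,604.50
Net pay = $4,199.61 − $1,604.50 = $2,595.11

$2,595.11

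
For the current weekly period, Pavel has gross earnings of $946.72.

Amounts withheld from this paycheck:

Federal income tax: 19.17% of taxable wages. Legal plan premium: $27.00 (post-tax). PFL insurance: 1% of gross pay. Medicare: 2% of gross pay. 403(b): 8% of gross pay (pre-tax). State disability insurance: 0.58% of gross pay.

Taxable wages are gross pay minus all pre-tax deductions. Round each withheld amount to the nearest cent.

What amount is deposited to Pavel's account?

$643.12

403(b): $946.72 × 0.08 = $75.74
Taxable wages = $946.72 − $75.74 = $870.98
Federal income tax: $870.98 × 0.1917 = $166.97
PFL insurance: $946.72 × 0.01 = $9.47
State disability insurance: $946.72 × 0.0058 = $5.49
Medicare: $946.72 × 0.02 = $18.93
Legal plan premium: $27.00
Total deductions = $75.74 + $166.97 + $9.47 + $5.49 + $18.93 + $27.00 = $303.60
Net pay = $946.72 − $303.60 = $643.12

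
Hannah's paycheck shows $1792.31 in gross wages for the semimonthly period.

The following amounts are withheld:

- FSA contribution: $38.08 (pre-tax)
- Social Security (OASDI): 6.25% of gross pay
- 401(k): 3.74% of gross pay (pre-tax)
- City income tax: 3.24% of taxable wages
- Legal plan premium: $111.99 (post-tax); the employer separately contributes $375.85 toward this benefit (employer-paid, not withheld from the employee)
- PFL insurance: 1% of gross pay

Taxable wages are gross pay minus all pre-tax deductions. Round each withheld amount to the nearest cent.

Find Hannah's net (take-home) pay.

$1390.60

401(k): $1792.31 × 0.0374 = $67.03
FSA contribution: $38.08
Pre-tax total = $67.03 + $38.08 = $105.11
Taxable wages = $1792.31 − $105.11 = $1687.20
City income tax: $1687.20 × 0.0324 = $54.67
PFL insurance: $1792.31 × 0.01 = $17.92
Social Security (OASDI): $1792.31 × 0.0625 = $112.02
Legal plan premium: $111.99
(Employer's $375.85 toward legal plan premium is not withheld from the employee.)
Total deductions = $67.03 + $38.08 + $54.67 + $17.92 + $112.02 + $111.99 = $401.71
Net pay = $1792.31 − $401.71 = $1390.60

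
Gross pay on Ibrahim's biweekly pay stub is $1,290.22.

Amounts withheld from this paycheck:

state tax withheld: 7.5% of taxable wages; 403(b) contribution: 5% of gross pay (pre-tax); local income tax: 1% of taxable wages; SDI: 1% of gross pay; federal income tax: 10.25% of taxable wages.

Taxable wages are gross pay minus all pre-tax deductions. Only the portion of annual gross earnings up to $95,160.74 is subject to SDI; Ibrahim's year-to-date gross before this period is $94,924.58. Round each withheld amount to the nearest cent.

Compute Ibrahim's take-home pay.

403(b) contribution: $1,290.22 × 0.05 = $64.51
Taxable wages = $1,290.22 − $64.51 = $1,225.71
Federal income tax: $1,225.71 × 0.1025 = $125.64
Local income tax: $1,225.71 × 0.01 = $12.26
State tax withheld: $1,225.71 × 0.075 = $91.93
SDI: only $95,160.74 − $94,924.58 = $236.16 of this check is subject → $236.16 × 0.01 = $2.36
Total deductions = $64.51 + $125.64 + $12.26 + $91.93 + $2.36 = $296.70
Net pay = $1,290.22 − $296.70 = $993.52

$993.52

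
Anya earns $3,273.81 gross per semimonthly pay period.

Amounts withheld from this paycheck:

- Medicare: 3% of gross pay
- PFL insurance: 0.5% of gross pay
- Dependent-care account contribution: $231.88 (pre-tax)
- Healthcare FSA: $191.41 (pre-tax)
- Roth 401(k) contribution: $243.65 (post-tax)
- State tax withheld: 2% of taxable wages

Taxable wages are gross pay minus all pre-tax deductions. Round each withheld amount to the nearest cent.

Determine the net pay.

$2,435.28

Dependent-care account contribution: $231.88
Healthcare FSA: $191.41
Pre-tax total = $231.88 + $191.41 = $423.29
Taxable wages = $3,273.81 − $423.29 = $2,850.52
State tax withheld: $2,850.52 × 0.02 = $57.01
Medicare: $3,273.81 × 0.03 = $98.21
PFL insurance: $3,273.81 × 0.005 = $16.37
Roth 401(k) contribution: $243.65
Total deductions = $231.88 + $191.41 + $57.01 + $98.21 + $16.37 + $243.65 = $838.53
Net pay = $3,273.81 − $838.53 = $2,435.28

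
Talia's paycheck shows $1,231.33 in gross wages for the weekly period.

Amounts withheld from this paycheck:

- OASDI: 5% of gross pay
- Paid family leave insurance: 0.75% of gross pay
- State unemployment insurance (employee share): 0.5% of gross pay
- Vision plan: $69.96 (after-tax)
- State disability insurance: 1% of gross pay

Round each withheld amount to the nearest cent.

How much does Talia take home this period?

$1,072.10

State unemployment insurance (employee share): $1,231.33 × 0.005 = $6.16
OASDI: $1,231.33 × 0.05 = $61.57
State disability insurance: $1,231.33 × 0.01 = $12.31
Paid family leave insurance: $1,231.33 × 0.0075 = $9.23
Vision plan: $69.96
Total deductions = $6.16 + $61.57 + $12.31 + $9.23 + $69.96 = $159.23
Net pay = $1,231.33 − $159.23 = $1,072.10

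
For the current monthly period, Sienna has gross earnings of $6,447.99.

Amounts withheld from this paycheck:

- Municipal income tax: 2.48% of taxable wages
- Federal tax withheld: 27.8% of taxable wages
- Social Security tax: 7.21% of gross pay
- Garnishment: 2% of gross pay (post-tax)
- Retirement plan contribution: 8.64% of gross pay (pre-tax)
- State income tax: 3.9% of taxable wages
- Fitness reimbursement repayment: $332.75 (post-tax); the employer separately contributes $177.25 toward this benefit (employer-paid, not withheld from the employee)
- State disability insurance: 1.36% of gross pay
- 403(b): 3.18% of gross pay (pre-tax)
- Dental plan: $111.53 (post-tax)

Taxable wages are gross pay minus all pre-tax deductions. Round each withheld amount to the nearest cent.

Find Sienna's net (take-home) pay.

Retirement plan contribution: $6,447.99 × 0.0864 = $557.11
403(b): $6,447.99 × 0.0318 = $205.05
Pre-tax total = $557.11 + $205.05 = $762.16
Taxable wages = $6,447.99 − $762.16 = $5,685.83
Federal tax withheld: $5,685.83 × 0.278 = $1,580.66
Municipal income tax: $5,685.83 × 0.0248 = $141.01
State income tax: $5,685.83 × 0.039 = $221.75
Social Security tax: $6,447.99 × 0.0721 = $464.90
State disability insurance: $6,447.99 × 0.0136 = $87.69
Dental plan: $111.53
Fitness reimbursement repayment: $332.75
Garnishment: $6,447.99 × 0.02 = $128.96
(Employer's $177.25 toward fitness reimbursement repayment is not withheld from the employee.)
Total deductions = $557.11 + $205.05 + $1,580.66 + $141.01 + $221.75 + $464.90 + $87.69 + $111.53 + $332.75 + $128.96 = $3,831.41
Net pay = $6,447.99 − $3,831.41 = $2,616.58

$2,616.58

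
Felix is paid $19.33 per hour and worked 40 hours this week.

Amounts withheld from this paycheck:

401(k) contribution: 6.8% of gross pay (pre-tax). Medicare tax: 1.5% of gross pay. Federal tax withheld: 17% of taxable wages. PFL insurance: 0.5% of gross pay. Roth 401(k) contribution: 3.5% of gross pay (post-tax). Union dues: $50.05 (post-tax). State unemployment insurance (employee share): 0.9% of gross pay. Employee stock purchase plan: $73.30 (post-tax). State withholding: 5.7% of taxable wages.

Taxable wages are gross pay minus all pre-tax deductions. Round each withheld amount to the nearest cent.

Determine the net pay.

$384.19

Gross pay: 40 × $19.33 = $773.20
401(k) contribution: $773.20 × 0.068 = $52.58
Taxable wages = $773.20 − $52.58 = $720.62
State withholding: $720.62 × 0.057 = $41.08
Federal tax withheld: $720.62 × 0.17 = $122.51
State unemployment insurance (employee share): $773.20 × 0.009 = $6.96
PFL insurance: $773.20 × 0.005 = $3.87
Medicare tax: $773.20 × 0.015 = $11.60
Roth 401(k) contribution: $773.20 × 0.035 = $27.06
Union dues: $50.05
Employee stock purchase plan: $73.30
Total deductions = $52.58 + $41.08 + $122.51 + $6.96 + $3.87 + $11.60 + $27.06 + $50.05 + $73.30 = $389.01
Net pay = $773.20 − $389.01 = $384.19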